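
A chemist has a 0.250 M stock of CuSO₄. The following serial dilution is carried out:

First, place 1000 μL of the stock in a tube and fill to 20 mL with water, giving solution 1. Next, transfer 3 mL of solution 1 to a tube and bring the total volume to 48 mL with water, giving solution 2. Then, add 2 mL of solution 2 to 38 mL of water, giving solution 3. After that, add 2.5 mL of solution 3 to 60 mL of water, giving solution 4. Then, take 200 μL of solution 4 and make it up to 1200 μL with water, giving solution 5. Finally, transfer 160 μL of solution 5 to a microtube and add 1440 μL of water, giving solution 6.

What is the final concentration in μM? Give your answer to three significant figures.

0.0260 μM

Step 1: 1000 μL brought to 20 mL → factor 20000/1000 = 20
Step 2: 3 mL brought to 48 mL → factor 48/3 = 16
Step 3: 2 mL + 38 mL = 40 mL total → factor 40/2 = 20
Step 4: 2.5 mL + 60 mL = 62.5 mL total → factor 62.5/2.5 = 25
Step 5: 200 μL brought to 1200 μL → factor 1200/200 = 6
Step 6: 160 μL + 1440 μL = 1600 μL total → factor 1600/160 = 10
Overall dilution factor = 20 × 16 × 20 × 25 × 6 × 10 = 9.6 × 10^6
Final = 0.250 M / 9.6 × 10^6 = 2.604 × 10^-8 M = 0.0260 μM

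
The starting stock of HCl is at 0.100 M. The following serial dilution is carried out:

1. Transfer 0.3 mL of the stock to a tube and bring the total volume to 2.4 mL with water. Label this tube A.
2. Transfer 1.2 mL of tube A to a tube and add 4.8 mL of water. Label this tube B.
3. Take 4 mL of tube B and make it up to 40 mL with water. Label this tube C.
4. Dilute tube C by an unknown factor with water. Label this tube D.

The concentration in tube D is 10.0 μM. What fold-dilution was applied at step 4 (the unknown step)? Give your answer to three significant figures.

Step 1: 0.3 mL brought to 2.4 mL → factor 2.4/0.3 = 8
Step 2: 1.2 mL + 4.8 mL = 6 mL total → factor 6/1.2 = 5
Step 3: 4 mL brought to 40 mL → factor 40/4 = 10
Step 4: unknown factor x
Product of known-step factors = 400
Overall factor = 0.100 M / (10.0 μM) = 10000
x = 10000 / 400 = 25.0

25.0-fold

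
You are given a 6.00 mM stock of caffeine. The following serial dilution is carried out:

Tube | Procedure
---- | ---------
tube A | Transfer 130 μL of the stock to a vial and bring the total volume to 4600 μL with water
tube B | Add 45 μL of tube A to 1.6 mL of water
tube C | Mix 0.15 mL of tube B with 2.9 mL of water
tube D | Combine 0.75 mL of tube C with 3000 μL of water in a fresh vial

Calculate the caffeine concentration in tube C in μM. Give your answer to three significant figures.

0.228 μM

Step 1: 130 μL brought to 4600 μL → factor 4600/130 = 35.385
Step 2: 45 μL + 1.6 mL = 1645 μL total → factor 1645/45 = 36.556
Step 3: 0.15 mL + 2.9 mL = 3.05 mL total → factor 3.05/0.15 = 20.333
Dilution factor through tube C = 35.385 × 36.556 × 20.333 = 26301
[tube C] = 6.00 mM / 26301 = 0.0002281 mM = 0.228 μM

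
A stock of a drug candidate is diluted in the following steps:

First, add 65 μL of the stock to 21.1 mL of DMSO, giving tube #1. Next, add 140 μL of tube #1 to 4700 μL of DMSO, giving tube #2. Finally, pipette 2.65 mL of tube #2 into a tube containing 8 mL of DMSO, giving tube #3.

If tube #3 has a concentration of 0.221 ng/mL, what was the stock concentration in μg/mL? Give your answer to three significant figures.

10.0 μg/mL

Step 1: 65 μL + 21.1 mL = 21165 μL total → factor 21165/65 = 325.62
Step 2: 140 μL + 4700 μL = 4840 μL total → factor 4840/140 = 34.571
Step 3: 2.65 mL + 8 mL = 10.65 mL total → factor 10.65/2.65 = 4.0189
Overall dilution factor = 325.62 × 34.571 × 4.0189 = 45240
Stock = 0.221 ng/mL × 45240 = 9998 ng/mL = 10.0 μg/mL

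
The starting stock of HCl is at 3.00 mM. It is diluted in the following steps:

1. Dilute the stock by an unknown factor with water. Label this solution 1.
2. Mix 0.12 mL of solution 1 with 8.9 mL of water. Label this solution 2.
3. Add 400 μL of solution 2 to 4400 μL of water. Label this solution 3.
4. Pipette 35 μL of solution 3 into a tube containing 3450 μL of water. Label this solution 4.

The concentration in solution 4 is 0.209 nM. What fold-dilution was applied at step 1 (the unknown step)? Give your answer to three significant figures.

160-fold

Step 1: unknown factor x
Step 2: 0.12 mL + 8.9 mL = 9.02 mL total → factor 9.02/0.12 = 75.167
Step 3: 400 μL + 4400 μL = 4800 μL total → factor 4800/400 = 12
Step 4: 35 μL + 3450 μL = 3485 μL total → factor 3485/35 = 99.571
Product of known-step factors = 89813
Overall factor = 3.00 mM / (0.209 nM) = 1.4354 × 10^7
x = 1.4354 × 10^7 / 89813 = 160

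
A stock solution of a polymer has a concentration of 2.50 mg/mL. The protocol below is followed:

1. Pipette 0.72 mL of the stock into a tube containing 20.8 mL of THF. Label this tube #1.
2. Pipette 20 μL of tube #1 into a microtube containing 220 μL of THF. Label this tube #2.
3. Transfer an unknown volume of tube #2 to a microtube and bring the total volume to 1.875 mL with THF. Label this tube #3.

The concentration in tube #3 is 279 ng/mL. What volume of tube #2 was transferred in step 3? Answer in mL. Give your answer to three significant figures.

Step 1: 0.72 mL + 20.8 mL = 21.52 mL total → factor 21.52/0.72 = 29.889
Step 2: 20 μL + 220 μL = 240 μL total → factor 240/20 = 12
Step 3: v brought to 1.875 mL → factor = 1.875 mL/v
Product of known-step factors = 358.67
Overall factor = 2.50 mg/mL / (279 ng/mL) = 8960.6
Step-3 factor = 8960.6 / 358.67 = 24.983
v = 1.875 mL / 24.983 = 0.0751 mL

0.0751 mL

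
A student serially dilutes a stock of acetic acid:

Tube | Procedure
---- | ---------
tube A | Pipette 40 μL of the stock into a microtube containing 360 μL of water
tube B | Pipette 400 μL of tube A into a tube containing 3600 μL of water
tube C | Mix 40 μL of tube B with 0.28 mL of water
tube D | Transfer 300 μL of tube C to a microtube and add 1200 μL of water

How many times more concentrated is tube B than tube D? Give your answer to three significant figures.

Step 1: 40 μL + 360 μL = 400 μL total → factor 400/40 = 10
Step 2: 400 μL + 3600 μL = 4000 μL total → factor 4000/400 = 10
Step 3: 40 μL + 0.28 mL = 320 μL total → factor 320/40 = 8
Step 4: 300 μL + 1200 μL = 1500 μL total → factor 1500/300 = 5
Dilution factor to tube B = 100; to tube D = 4000
[tube B]/[tube D] = (factor to tube D)/(factor to tube B) = 4000/100 = 40.0

40.0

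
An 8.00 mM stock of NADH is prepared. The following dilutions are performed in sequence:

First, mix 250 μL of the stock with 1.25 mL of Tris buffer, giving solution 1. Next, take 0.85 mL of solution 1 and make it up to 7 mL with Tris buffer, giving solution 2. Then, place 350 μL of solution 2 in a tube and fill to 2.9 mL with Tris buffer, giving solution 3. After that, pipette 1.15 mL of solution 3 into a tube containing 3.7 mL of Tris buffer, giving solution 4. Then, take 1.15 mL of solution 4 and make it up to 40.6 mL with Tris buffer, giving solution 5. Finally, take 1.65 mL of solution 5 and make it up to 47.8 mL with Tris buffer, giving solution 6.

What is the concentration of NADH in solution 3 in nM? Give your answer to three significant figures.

1.95 × 10^4 nM

Step 1: 250 μL + 1.25 mL = 1500 μL total → factor 1500/250 = 6
Step 2: 0.85 mL brought to 7 mL → factor 7/0.85 = 8.2353
Step 3: 350 μL brought to 2.9 mL → factor 2900/350 = 8.2857
Dilution factor through solution 3 = 6 × 8.2353 × 8.2857 = 409.41
[solution 3] = 8.00 mM / 409.41 = 0.01954 mM = 1.95 × 10^4 nM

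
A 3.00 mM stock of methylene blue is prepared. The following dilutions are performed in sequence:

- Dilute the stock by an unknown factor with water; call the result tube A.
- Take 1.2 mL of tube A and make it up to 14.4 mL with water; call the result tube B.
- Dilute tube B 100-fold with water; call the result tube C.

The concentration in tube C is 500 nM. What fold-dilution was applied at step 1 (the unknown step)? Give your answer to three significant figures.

5.00-fold

Step 1: unknown factor x
Step 2: 1.2 mL brought to 14.4 mL → factor 14.4/1.2 = 12
Step 3: 100-fold → factor 100
Product of known-step factors = 1200
Overall factor = 3.00 mM / (500 nM) = 6000
x = 6000 / 1200 = 5.00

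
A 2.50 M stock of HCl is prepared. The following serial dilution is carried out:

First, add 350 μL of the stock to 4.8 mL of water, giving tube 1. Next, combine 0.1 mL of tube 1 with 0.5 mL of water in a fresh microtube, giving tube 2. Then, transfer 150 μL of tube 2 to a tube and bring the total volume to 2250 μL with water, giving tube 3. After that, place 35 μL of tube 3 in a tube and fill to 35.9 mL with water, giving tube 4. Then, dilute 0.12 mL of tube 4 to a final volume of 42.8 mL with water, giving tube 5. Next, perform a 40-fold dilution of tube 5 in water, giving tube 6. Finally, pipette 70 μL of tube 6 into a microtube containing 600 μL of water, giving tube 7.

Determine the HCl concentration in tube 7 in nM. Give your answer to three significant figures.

Step 1: 350 μL + 4.8 mL = 5150 μL total → factor 5150/350 = 14.714
Step 2: 0.1 mL + 0.5 mL = 0.6 mL total → factor 0.6/0.1 = 6
Step 3: 150 μL brought to 2250 μL → factor 2250/150 = 15
Step 4: 35 μL brought to 35.9 mL → factor 35900/35 = 1025.7
Step 5: 0.12 mL brought to 42.8 mL → factor 42.8/0.12 = 356.67
Step 6: 40-fold → factor 40
Step 7: 70 μL + 600 μL = 670 μL total → factor 670/70 = 9.5714
Overall dilution factor = 14.714 × 6 × 15 × 1025.7 × 356.67 × 40 × 9.5714 = 1.8548 × 10^11
Final = 2.50 M / 1.8548 × 10^11 = 1.348 × 10^-11 M = 0.0135 nM

0.0135 nM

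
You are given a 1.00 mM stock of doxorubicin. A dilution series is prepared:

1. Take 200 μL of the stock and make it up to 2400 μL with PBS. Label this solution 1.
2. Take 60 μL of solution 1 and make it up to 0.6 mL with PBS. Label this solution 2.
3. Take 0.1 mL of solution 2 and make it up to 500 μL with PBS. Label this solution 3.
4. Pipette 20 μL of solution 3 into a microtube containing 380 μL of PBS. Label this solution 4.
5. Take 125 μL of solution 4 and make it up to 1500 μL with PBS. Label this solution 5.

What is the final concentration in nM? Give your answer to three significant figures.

Step 1: 200 μL brought to 2400 μL → factor 2400/200 = 12
Step 2: 60 μL brought to 0.6 mL → factor 600/60 = 10
Step 3: 0.1 mL brought to 500 μL → factor 0.5/0.1 = 5
Step 4: 20 μL + 380 μL = 400 μL total → factor 400/20 = 20
Step 5: 125 μL brought to 1500 μL → factor 1500/125 = 12
Overall dilution factor = 12 × 10 × 5 × 20 × 12 = 1.44 × 10^5
Final = 1.00 mM / 1.44 × 10^5 = 6.944 × 10^-6 mM = 6.94 nM

6.94 nM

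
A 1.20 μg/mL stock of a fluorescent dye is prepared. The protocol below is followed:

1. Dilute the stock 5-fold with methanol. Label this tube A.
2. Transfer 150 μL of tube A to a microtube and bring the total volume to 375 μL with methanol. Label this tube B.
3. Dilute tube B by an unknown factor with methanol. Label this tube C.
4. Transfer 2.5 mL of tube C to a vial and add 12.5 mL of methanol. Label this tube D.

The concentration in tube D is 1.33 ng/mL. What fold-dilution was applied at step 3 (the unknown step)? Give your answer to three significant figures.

12.0-fold

Step 1: 5-fold → factor 5
Step 2: 150 μL brought to 375 μL → factor 375/150 = 2.5
Step 3: unknown factor x
Step 4: 2.5 mL + 12.5 mL = 15 mL total → factor 15/2.5 = 6
Product of known-step factors = 75
Overall factor = 1.20 μg/mL / (1.33 ng/mL) = 902.26
x = 902.26 / 75 = 12.0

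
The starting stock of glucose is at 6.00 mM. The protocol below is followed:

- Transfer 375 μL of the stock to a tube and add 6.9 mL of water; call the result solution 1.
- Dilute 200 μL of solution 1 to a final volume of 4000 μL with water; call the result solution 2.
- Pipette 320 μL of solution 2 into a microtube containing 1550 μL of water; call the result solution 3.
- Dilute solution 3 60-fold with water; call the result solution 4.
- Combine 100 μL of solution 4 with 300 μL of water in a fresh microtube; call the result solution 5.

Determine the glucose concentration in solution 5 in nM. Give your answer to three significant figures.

11.0 nM

Step 1: 375 μL + 6.9 mL = 7275 μL total → factor 7275/375 = 19.4
Step 2: 200 μL brought to 4000 μL → factor 4000/200 = 20
Step 3: 320 μL + 1550 μL = 1870 μL total → factor 1870/320 = 5.8438
Step 4: 60-fold → factor 60
Step 5: 100 μL + 300 μL = 400 μL total → factor 400/100 = 4
Overall dilution factor = 19.4 × 20 × 5.8438 × 60 × 4 = 5.4417 × 10^5
Final = 6.00 mM / 5.4417 × 10^5 = 1.103 × 10^-5 mM = 11.0 nM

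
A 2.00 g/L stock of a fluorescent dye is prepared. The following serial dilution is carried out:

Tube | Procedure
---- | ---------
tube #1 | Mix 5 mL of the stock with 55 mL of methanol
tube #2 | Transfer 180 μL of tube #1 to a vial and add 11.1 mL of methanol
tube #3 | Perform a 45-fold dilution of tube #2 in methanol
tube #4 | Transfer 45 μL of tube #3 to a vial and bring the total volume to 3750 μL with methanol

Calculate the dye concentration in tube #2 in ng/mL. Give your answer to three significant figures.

Step 1: 5 mL + 55 mL = 60 mL total → factor 60/5 = 12
Step 2: 180 μL + 11.1 mL = 11280 μL total → factor 11280/180 = 62.667
Dilution factor through tube #2 = 12 × 62.667 = 752
[tube #2] = 2.00 g/L / 752 = 0.002660 g/L = 2.66 × 10^3 ng/mL

2.66 × 10^3 ng/mL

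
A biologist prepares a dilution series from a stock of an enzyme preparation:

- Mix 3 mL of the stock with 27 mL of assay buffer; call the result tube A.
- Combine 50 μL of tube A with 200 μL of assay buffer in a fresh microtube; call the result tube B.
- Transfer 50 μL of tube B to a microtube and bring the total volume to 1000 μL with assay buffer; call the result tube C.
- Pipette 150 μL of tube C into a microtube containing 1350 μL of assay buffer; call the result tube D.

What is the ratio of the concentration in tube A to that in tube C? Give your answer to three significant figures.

Step 1: 3 mL + 27 mL = 30 mL total → factor 30/3 = 10
Step 2: 50 μL + 200 μL = 250 μL total → factor 250/50 = 5
Step 3: 50 μL brought to 1000 μL → factor 1000/50 = 20
Dilution factor to tube A = 10; to tube C = 1000
[tube A]/[tube C] = (factor to tube C)/(factor to tube A) = 1000/10 = 100

100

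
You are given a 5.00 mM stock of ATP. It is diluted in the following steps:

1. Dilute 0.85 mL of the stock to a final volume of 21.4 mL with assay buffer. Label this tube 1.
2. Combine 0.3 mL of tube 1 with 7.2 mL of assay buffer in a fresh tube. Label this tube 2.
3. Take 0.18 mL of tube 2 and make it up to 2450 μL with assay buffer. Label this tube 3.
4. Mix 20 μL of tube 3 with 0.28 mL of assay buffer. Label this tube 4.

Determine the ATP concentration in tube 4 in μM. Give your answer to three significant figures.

Step 1: 0.85 mL brought to 21.4 mL → factor 21.4/0.85 = 25.176
Step 2: 0.3 mL + 7.2 mL = 7.5 mL total → factor 7.5/0.3 = 25
Step 3: 0.18 mL brought to 2450 μL → factor 2.45/0.18 = 13.611
Step 4: 20 μL + 0.28 mL = 300 μL total → factor 300/20 = 15
Overall dilution factor = 25.176 × 25 × 13.611 × 15 = 1.285 × 10^5
Final = 5.00 mM / 1.285 × 10^5 = 3.891 × 10^-5 mM = 0.0389 μM

0.0389 μM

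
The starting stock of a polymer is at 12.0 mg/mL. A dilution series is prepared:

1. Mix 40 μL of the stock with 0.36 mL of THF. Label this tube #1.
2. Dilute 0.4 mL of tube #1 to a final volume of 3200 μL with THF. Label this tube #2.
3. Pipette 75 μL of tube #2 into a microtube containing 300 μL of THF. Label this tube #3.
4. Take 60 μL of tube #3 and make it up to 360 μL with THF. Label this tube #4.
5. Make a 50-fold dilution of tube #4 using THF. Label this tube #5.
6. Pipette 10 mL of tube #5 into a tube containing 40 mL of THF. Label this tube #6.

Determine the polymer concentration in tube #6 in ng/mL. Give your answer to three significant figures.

Step 1: 40 μL + 0.36 mL = 400 μL total → factor 400/40 = 10
Step 2: 0.4 mL brought to 3200 μL → factor 3.2/0.4 = 8
Step 3: 75 μL + 300 μL = 375 μL total → factor 375/75 = 5
Step 4: 60 μL brought to 360 μL → factor 360/60 = 6
Step 5: 50-fold → factor 50
Step 6: 10 mL + 40 mL = 50 mL total → factor 50/10 = 5
Overall dilution factor = 10 × 8 × 5 × 6 × 50 × 5 = 6 × 10^5
Final = 12.0 mg/mL / 6 × 10^5 = 2.000 × 10^-5 mg/mL = 20.0 ng/mL

20.0 ng/mL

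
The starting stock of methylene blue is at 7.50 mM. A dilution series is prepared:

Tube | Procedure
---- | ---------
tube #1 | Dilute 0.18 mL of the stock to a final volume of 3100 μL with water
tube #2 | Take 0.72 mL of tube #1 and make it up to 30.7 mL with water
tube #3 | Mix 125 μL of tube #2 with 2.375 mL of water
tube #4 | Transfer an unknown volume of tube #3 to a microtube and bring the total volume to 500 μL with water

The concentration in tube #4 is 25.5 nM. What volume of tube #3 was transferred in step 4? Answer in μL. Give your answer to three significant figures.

Step 1: 0.18 mL brought to 3100 μL → factor 3.1/0.18 = 17.222
Step 2: 0.72 mL brought to 30.7 mL → factor 30.7/0.72 = 42.639
Step 3: 125 μL + 2.375 mL = 2500 μL total → factor 2500/125 = 20
Step 4: v brought to 500 μL → factor = 500 μL/v
Product of known-step factors = 14687
Overall factor = 7.50 mM / (25.5 nM) = 2.9412 × 10^5
Step-4 factor = 2.9412 × 10^5 / 14687 = 20.026
v = 500 μL / 20.026 = 25.0 μL

25.0 μL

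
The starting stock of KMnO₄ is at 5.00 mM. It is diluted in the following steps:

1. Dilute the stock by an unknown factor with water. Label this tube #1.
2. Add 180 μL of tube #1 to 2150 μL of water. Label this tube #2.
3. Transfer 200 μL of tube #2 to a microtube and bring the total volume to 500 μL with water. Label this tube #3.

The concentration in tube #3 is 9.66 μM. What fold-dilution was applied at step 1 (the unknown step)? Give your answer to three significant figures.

16.0-fold

Step 1: unknown factor x
Step 2: 180 μL + 2150 μL = 2330 μL total → factor 2330/180 = 12.944
Step 3: 200 μL brought to 500 μL → factor 500/200 = 2.5
Product of known-step factors = 32.361
Overall factor = 5.00 mM / (9.66 μM) = 517.6
x = 517.6 / 32.361 = 16.0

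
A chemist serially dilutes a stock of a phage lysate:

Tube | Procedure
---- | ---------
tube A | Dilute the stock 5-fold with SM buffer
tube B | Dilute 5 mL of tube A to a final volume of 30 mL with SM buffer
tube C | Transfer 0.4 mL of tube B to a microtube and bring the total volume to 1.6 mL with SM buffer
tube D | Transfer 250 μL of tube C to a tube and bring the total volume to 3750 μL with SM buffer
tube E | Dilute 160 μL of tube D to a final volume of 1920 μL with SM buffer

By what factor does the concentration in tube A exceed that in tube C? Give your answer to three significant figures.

Step 1: 5-fold → factor 5
Step 2: 5 mL brought to 30 mL → factor 30/5 = 6
Step 3: 0.4 mL brought to 1.6 mL → factor 1.6/0.4 = 4
Dilution factor to tube A = 5; to tube C = 120
[tube A]/[tube C] = (factor to tube C)/(factor to tube A) = 120/5 = 24.0

24.0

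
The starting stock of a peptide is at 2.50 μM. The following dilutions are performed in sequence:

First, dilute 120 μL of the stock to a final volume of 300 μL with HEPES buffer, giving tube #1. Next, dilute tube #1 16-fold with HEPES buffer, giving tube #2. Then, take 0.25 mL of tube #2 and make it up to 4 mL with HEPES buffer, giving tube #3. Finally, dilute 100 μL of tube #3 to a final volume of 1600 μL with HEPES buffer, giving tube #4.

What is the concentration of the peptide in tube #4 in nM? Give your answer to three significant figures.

0.244 nM

Step 1: 120 μL brought to 300 μL → factor 300/120 = 2.5
Step 2: 16-fold → factor 16
Step 3: 0.25 mL brought to 4 mL → factor 4/0.25 = 16
Step 4: 100 μL brought to 1600 μL → factor 1600/100 = 16
Overall dilution factor = 2.5 × 16 × 16 × 16 = 10240
Final = 2.50 μM / 10240 = 0.0002441 μM = 0.244 nM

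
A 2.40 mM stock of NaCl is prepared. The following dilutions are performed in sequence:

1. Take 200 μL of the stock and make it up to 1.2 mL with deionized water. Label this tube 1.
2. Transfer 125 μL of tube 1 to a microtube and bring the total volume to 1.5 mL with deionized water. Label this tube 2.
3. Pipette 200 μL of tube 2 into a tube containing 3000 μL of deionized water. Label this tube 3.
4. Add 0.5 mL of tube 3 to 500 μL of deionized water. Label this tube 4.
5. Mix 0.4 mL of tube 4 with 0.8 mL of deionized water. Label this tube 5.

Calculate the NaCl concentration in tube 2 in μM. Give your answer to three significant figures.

Step 1: 200 μL brought to 1.2 mL → factor 1200/200 = 6
Step 2: 125 μL brought to 1.5 mL → factor 1500/125 = 12
Dilution factor through tube 2 = 6 × 12 = 72
[tube 2] = 2.40 mM / 72 = 0.03333 mM = 33.3 μM

33.3 μM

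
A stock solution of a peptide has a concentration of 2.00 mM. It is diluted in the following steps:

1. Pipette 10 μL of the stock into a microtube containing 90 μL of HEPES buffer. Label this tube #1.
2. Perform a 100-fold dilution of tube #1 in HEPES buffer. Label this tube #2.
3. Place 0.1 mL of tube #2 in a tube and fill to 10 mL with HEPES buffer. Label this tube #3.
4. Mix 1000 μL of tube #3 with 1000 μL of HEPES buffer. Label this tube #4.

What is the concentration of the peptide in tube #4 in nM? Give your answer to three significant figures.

10.0 nM

Step 1: 10 μL + 90 μL = 100 μL total → factor 100/10 = 10
Step 2: 100-fold → factor 100
Step 3: 0.1 mL brought to 10 mL → factor 10/0.1 = 100
Step 4: 1000 μL + 1000 μL = 2000 μL total → factor 2000/1000 = 2
Overall dilution factor = 10 × 100 × 100 × 2 = 2 × 10^5
Final = 2.00 mM / 2 × 10^5 = 1.000 × 10^-5 mM = 10.0 nM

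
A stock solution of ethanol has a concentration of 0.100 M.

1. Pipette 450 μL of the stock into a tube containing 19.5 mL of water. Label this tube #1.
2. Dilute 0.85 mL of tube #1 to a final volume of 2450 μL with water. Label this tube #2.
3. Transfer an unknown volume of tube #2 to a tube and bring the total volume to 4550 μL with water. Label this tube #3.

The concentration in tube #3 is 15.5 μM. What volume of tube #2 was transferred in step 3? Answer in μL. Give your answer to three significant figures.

90.1 μL

Step 1: 450 μL + 19.5 mL = 19950 μL total → factor 19950/450 = 44.333
Step 2: 0.85 mL brought to 2450 μL → factor 2.45/0.85 = 2.8824
Step 3: v brought to 4550 μL → factor = 4550 μL/v
Product of known-step factors = 127.78
Overall factor = 0.100 M / (15.5 μM) = 6451.6
Step-3 factor = 6451.6 / 127.78 = 50.488
v = 4550 μL / 50.488 = 90.1 μL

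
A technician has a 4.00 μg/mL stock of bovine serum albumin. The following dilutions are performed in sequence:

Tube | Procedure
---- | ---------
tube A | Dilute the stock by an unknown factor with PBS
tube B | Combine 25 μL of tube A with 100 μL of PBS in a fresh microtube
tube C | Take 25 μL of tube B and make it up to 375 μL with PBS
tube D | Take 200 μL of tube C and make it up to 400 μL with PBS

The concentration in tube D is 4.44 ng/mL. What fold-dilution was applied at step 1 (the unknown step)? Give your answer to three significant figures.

Step 1: unknown factor x
Step 2: 25 μL + 100 μL = 125 μL total → factor 125/25 = 5
Step 3: 25 μL brought to 375 μL → factor 375/25 = 15
Step 4: 200 μL brought to 400 μL → factor 400/200 = 2
Product of known-step factors = 150
Overall factor = 4.00 μg/mL / (4.44 ng/mL) = 900.9
x = 900.9 / 150 = 6.01

6.01-fold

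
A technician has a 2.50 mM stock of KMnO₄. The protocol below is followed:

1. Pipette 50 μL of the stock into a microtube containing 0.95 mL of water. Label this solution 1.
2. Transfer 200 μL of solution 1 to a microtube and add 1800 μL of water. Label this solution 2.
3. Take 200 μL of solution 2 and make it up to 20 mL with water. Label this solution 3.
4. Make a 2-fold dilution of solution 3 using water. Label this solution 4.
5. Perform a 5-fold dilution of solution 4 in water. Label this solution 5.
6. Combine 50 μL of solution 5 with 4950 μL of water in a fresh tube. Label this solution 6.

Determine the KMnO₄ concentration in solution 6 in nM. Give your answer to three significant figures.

0.125 nM

Step 1: 50 μL + 0.95 mL = 1000 μL total → factor 1000/50 = 20
Step 2: 200 μL + 1800 μL = 2000 μL total → factor 2000/200 = 10
Step 3: 200 μL brought to 20 mL → factor 20000/200 = 100
Step 4: 2-fold → factor 2
Step 5: 5-fold → factor 5
Step 6: 50 μL + 4950 μL = 5000 μL total → factor 5000/50 = 100
Overall dilution factor = 20 × 10 × 100 × 2 × 5 × 100 = 2 × 10^7
Final = 2.50 mM / 2 × 10^7 = 1.250 × 10^-7 mM = 0.125 nM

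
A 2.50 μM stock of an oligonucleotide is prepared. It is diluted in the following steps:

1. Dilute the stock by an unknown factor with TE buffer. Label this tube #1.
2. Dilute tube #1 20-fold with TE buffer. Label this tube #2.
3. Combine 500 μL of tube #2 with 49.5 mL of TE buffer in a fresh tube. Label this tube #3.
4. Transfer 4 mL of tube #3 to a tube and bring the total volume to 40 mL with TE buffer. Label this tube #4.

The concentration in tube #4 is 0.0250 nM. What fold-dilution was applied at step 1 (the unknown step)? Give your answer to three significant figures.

5.00-fold

Step 1: unknown factor x
Step 2: 20-fold → factor 20
Step 3: 500 μL + 49.5 mL = 50000 μL total → factor 50000/500 = 100
Step 4: 4 mL brought to 40 mL → factor 40/4 = 10
Product of known-step factors = 20000
Overall factor = 2.50 μM / (0.0250 nM) = 1 × 10^5
x = 1 × 10^5 / 20000 = 5.00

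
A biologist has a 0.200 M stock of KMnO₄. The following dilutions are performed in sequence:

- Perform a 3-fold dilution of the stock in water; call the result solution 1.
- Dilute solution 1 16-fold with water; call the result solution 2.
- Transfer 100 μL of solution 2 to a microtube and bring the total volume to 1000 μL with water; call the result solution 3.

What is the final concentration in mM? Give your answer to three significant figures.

Step 1: 3-fold → factor 3
Step 2: 16-fold → factor 16
Step 3: 100 μL brought to 1000 μL → factor 1000/100 = 10
Overall dilution factor = 3 × 16 × 10 = 480
Final = 0.200 M / 480 = 0.0004167 M = 0.417 mM

0.417 mM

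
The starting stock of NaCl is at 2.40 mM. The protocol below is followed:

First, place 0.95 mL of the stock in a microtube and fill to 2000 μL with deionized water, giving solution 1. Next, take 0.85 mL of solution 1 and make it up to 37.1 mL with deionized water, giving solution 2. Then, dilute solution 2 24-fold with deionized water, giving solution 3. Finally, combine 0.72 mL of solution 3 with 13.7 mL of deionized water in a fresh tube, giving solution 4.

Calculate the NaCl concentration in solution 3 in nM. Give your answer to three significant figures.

Step 1: 0.95 mL brought to 2000 μL → factor 2/0.95 = 2.1053
Step 2: 0.85 mL brought to 37.1 mL → factor 37.1/0.85 = 43.647
Step 3: 24-fold → factor 24
Dilution factor through solution 3 = 2.1053 × 43.647 × 24 = 2205.3
[solution 3] = 2.40 mM / 2205.3 = 0.001088 mM = 1.09 × 10^3 nM

1.09 × 10^3 nM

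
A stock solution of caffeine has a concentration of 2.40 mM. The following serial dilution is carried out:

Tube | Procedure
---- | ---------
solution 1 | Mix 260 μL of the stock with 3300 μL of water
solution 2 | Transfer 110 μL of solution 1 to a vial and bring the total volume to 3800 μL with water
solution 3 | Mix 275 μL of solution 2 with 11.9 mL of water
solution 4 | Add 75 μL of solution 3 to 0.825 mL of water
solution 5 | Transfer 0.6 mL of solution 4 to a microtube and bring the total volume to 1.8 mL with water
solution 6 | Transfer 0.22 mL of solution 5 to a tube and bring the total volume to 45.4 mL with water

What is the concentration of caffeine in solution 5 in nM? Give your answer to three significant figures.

Step 1: 260 μL + 3300 μL = 3560 μL total → factor 3560/260 = 13.692
Step 2: 110 μL brought to 3800 μL → factor 3800/110 = 34.545
Step 3: 275 μL + 11.9 mL = 12175 μL total → factor 12175/275 = 44.273
Step 4: 75 μL + 0.825 mL = 900 μL total → factor 900/75 = 12
Step 5: 0.6 mL brought to 1.8 mL → factor 1.8/0.6 = 3
Dilution factor through solution 5 = 13.692 × 34.545 × 44.273 × 12 × 3 = 7.5389 × 10^5
[solution 5] = 2.40 mM / 7.5389 × 10^5 = 3.184 × 10^-6 mM = 3.18 nM

3.18 nM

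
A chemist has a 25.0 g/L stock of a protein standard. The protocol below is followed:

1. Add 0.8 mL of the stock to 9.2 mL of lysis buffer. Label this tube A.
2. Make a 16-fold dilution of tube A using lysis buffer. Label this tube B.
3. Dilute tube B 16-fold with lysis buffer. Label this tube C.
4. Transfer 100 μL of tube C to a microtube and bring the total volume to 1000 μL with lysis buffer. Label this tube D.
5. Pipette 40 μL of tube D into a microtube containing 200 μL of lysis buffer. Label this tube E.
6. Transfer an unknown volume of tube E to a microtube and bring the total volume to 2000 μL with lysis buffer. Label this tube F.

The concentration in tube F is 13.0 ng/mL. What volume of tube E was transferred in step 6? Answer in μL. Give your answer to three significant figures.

200 μL

Step 1: 0.8 mL + 9.2 mL = 10 mL total → factor 10/0.8 = 12.5
Step 2: 16-fold → factor 16
Step 3: 16-fold → factor 16
Step 4: 100 μL brought to 1000 μL → factor 1000/100 = 10
Step 5: 40 μL + 200 μL = 240 μL total → factor 240/40 = 6
Step 6: v brought to 2000 μL → factor = 2000 μL/v
Product of known-step factors = 1.92 × 10^5
Overall factor = 25.0 g/L / (13.0 ng/mL) = 1.9231 × 10^6
Step-6 factor = 1.9231 × 10^6 / 1.92 × 10^5 = 10.016
v = 2000 μL / 10.016 = 200 μL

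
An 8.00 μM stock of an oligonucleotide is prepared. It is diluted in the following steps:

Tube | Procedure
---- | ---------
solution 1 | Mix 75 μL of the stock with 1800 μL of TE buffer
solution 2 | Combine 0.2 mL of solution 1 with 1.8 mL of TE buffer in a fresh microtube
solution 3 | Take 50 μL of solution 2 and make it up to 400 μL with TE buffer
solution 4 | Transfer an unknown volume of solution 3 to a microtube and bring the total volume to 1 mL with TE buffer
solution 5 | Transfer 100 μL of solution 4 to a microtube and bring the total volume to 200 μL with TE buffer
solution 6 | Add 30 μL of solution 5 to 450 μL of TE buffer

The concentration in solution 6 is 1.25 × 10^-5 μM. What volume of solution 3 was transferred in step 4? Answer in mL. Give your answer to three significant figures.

0.100 mL

Step 1: 75 μL + 1800 μL = 1875 μL total → factor 1875/75 = 25
Step 2: 0.2 mL + 1.8 mL = 2 mL total → factor 2/0.2 = 10
Step 3: 50 μL brought to 400 μL → factor 400/50 = 8
Step 4: v brought to 1 mL → factor = 1 mL/v
Step 5: 100 μL brought to 200 μL → factor 200/100 = 2
Step 6: 30 μL + 450 μL = 480 μL total → factor 480/30 = 16
Product of known-step factors = 64000
Overall factor = 8.00 μM / (1.25 × 10^-5 μM) = 6.4 × 10^5
Step-4 factor = 6.4 × 10^5 / 64000 = 10
v = 1 mL / 10 = 0.100 mL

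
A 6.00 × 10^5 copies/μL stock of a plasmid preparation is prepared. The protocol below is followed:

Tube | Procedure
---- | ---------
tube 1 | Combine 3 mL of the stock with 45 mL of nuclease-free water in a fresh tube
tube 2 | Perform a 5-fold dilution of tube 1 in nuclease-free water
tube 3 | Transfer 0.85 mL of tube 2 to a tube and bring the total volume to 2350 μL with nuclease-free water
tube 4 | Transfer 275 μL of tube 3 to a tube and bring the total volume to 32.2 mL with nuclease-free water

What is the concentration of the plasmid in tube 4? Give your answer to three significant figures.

23.2 copies/μL

Step 1: 3 mL + 45 mL = 48 mL total → factor 48/3 = 16
Step 2: 5-fold → factor 5
Step 3: 0.85 mL brought to 2350 μL → factor 2.35/0.85 = 2.7647
Step 4: 275 μL brought to 32.2 mL → factor 32200/275 = 117.09
Overall dilution factor = 16 × 5 × 2.7647 × 117.09 = 25898
Final = 6.00 × 10^5 copies/μL / 25898 = 23.2 copies/μL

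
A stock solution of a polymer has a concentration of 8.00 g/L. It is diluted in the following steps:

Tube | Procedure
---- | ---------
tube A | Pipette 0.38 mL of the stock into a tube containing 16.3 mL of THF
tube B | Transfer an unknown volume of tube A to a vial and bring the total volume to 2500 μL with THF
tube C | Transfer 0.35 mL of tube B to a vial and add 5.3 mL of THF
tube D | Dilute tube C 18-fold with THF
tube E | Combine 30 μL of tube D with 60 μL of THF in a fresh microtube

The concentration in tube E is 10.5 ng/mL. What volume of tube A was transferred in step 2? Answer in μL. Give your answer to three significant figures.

126 μL

Step 1: 0.38 mL + 16.3 mL = 16.68 mL total → factor 16.68/0.38 = 43.895
Step 2: v brought to 2500 μL → factor = 2500 μL/v
Step 3: 0.35 mL + 5.3 mL = 5.65 mL total → factor 5.65/0.35 = 16.143
Step 4: 18-fold → factor 18
Step 5: 30 μL + 60 μL = 90 μL total → factor 90/30 = 3
Product of known-step factors = 38264
Overall factor = 8.00 g/L / (10.5 ng/mL) = 7.619 × 10^5
Step-2 factor = 7.619 × 10^5 / 38264 = 19.912
v = 2500 μL / 19.912 = 126 μL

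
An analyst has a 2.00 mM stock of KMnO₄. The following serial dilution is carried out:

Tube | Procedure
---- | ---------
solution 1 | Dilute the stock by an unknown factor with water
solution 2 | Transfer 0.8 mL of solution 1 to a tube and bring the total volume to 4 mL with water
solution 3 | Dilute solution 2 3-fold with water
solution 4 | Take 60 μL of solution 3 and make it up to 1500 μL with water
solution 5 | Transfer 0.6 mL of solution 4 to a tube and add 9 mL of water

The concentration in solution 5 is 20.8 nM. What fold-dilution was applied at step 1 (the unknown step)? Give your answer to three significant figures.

Step 1: unknown factor x
Step 2: 0.8 mL brought to 4 mL → factor 4/0.8 = 5
Step 3: 3-fold → factor 3
Step 4: 60 μL brought to 1500 μL → factor 1500/60 = 25
Step 5: 0.6 mL + 9 mL = 9.6 mL total → factor 9.6/0.6 = 16
Product of known-step factors = 6000
Overall factor = 2.00 mM / (20.8 nM) = 96154
x = 96154 / 6000 = 16.0

16.0-fold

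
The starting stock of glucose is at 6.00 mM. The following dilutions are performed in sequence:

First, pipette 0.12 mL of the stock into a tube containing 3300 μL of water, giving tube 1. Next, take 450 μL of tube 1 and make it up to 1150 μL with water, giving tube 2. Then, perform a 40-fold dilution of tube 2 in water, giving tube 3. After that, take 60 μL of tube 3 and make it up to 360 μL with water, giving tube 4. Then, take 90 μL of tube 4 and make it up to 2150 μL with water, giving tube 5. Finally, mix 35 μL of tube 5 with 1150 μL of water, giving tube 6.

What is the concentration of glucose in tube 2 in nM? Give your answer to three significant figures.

8.24 × 10^4 nM

Step 1: 0.12 mL + 3300 μL = 3.42 mL total → factor 3.42/0.12 = 28.5
Step 2: 450 μL brought to 1150 μL → factor 1150/450 = 2.5556
Dilution factor through tube 2 = 28.5 × 2.5556 = 72.833
[tube 2] = 6.00 mM / 72.833 = 0.08238 mM = 8.24 × 10^4 nM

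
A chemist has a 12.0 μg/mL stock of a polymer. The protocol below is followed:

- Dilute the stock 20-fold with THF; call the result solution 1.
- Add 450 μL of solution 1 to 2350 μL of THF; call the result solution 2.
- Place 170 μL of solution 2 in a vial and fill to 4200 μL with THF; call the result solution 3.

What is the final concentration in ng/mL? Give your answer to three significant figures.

Step 1: 20-fold → factor 20
Step 2: 450 μL + 2350 μL = 2800 μL total → factor 2800/450 = 6.2222
Step 3: 170 μL brought to 4200 μL → factor 4200/170 = 24.706
Overall dilution factor = 20 × 6.2222 × 24.706 = 3074.5
Final = 12.0 μg/mL / 3074.5 = 0.003903 μg/mL = 3.90 ng/mL

3.90 ng/mL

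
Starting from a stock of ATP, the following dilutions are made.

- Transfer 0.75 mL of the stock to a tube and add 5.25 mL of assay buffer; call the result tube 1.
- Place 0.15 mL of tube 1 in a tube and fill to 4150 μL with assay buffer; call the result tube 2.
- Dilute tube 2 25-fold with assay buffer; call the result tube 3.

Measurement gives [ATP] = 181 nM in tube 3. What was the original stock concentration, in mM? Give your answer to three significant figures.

Step 1: 0.75 mL + 5.25 mL = 6 mL total → factor 6/0.75 = 8
Step 2: 0.15 mL brought to 4150 μL → factor 4.15/0.15 = 27.667
Step 3: 25-fold → factor 25
Overall dilution factor = 8 × 27.667 × 25 = 5533.3
Stock = 181 nM × 5533.3 = 1.002 × 10^6 nM = 1.00 mM

1.00 mM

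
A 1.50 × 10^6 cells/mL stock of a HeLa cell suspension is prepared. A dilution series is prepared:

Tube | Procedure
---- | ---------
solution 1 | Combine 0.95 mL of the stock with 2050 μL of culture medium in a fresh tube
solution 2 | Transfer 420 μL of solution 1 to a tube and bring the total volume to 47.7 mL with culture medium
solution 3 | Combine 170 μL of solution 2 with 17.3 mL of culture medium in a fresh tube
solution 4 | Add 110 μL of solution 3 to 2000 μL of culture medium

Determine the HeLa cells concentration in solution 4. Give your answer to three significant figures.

2.12 cells/mL

Step 1: 0.95 mL + 2050 μL = 3 mL total → factor 3/0.95 = 3.1579
Step 2: 420 μL brought to 47.7 mL → factor 47700/420 = 113.57
Step 3: 170 μL + 17.3 mL = 17470 μL total → factor 17470/170 = 102.76
Step 4: 110 μL + 2000 μL = 2110 μL total → factor 2110/110 = 19.182
Overall dilution factor = 3.1579 × 113.57 × 102.76 × 19.182 = 7.0697 × 10^5
Final = 1.50 × 10^6 cells/mL / 7.0697 × 10^5 = 2.12 cells/mL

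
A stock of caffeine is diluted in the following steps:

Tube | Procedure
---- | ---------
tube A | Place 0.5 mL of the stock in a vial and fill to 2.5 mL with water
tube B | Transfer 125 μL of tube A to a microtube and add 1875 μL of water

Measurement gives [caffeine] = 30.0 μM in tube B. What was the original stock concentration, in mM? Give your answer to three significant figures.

2.40 mM

Step 1: 0.5 mL brought to 2.5 mL → factor 2.5/0.5 = 5
Step 2: 125 μL + 1875 μL = 2000 μL total → factor 2000/125 = 16
Overall dilution factor = 5 × 16 = 80
Stock = 30.0 μM × 80 = 2400 μM = 2.40 mM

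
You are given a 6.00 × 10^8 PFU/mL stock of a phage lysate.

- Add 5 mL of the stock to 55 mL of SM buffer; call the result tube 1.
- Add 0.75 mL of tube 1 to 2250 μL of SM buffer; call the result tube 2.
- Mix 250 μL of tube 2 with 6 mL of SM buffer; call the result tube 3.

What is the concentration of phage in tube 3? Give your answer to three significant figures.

5.00 × 10^5 PFU/mL

Step 1: 5 mL + 55 mL = 60 mL total → factor 60/5 = 12
Step 2: 0.75 mL + 2250 μL = 3 mL total → factor 3/0.75 = 4
Step 3: 250 μL + 6 mL = 6250 μL total → factor 6250/250 = 25
Overall dilution factor = 12 × 4 × 25 = 1200
Final = 6.00 × 10^8 PFU/mL / 1200 = 5.00 × 10^5 PFU/mL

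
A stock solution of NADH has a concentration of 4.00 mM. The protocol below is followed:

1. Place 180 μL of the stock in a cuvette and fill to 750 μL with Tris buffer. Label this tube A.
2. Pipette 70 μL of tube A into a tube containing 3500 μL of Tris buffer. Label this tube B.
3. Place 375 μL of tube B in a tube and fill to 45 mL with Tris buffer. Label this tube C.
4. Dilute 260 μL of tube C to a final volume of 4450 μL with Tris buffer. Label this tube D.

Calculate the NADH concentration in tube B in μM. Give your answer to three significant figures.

18.8 μM

Step 1: 180 μL brought to 750 μL → factor 750/180 = 4.1667
Step 2: 70 μL + 3500 μL = 3570 μL total → factor 3570/70 = 51
Dilution factor through tube B = 4.1667 × 51 = 212.5
[tube B] = 4.00 mM / 212.5 = 0.01882 mM = 18.8 μM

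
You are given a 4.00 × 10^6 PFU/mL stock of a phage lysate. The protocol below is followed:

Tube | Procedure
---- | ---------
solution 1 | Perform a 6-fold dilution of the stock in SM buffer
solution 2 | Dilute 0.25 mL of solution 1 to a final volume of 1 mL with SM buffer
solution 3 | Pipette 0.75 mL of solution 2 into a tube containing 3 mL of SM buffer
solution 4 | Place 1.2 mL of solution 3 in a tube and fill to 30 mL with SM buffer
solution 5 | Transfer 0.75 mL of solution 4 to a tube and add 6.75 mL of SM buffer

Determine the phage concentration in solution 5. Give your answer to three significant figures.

133 PFU/mL

Step 1: 6-fold → factor 6
Step 2: 0.25 mL brought to 1 mL → factor 1/0.25 = 4
Step 3: 0.75 mL + 3 mL = 3.75 mL total → factor 3.75/0.75 = 5
Step 4: 1.2 mL brought to 30 mL → factor 30/1.2 = 25
Step 5: 0.75 mL + 6.75 mL = 7.5 mL total → factor 7.5/0.75 = 10
Overall dilution factor = 6 × 4 × 5 × 25 × 10 = 30000
Final = 4.00 × 10^6 PFU/mL / 30000 = 133 PFU/mL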